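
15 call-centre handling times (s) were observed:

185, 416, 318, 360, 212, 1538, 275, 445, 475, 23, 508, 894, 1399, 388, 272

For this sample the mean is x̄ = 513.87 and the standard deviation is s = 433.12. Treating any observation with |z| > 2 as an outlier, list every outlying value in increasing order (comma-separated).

1399, 1538

Cutoffs at x̄ ± 2s: 513.87 ± 2·433.12 = [-352.37, 1380.11].
1399: z = 2.04, |z| > 2 → outlier.
1538: z = 2.36, |z| > 2 → outlier.
Every other value lies within [-352.37, 1380.11].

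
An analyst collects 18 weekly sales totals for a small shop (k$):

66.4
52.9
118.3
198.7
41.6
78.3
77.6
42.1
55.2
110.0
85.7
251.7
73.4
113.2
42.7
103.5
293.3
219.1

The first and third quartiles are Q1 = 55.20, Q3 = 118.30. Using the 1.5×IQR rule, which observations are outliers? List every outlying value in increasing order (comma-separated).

219.1, 251.7, 293.3

IQR = Q3 − Q1 = 118.30 − 55.20 = 63.10.
Lower fence = Q1 − 1.5·IQR = 55.20 − 94.65 = -39.45.
Upper fence = Q3 + 1.5·IQR = 118.30 + 94.65 = 212.95.
219.1 > 212.95 → outlier.
251.7 > 212.95 → outlier.
293.3 > 212.95 → outlier.
All remaining values lie within [-39.45, 212.95].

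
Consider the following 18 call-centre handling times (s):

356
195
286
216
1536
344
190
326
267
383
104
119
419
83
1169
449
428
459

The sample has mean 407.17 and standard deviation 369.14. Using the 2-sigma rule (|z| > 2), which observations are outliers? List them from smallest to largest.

1169, 1536

Cutoffs at x̄ ± 2s: 407.17 ± 2·369.14 = [-331.11, 1145.45].
1169: z = 2.06, |z| > 2 → outlier.
1536: z = 3.06, |z| > 2 → outlier.
Every other value lies within [-331.11, 1145.45].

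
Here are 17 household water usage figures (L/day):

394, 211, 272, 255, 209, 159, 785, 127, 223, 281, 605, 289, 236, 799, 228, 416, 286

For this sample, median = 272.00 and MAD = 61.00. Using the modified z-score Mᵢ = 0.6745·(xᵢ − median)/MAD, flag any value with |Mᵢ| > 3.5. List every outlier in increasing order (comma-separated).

|Mᵢ| > 3.5 ⇔ |xᵢ − 272.00| > 3.5·61.00/0.6745 = 316.53.
So outliers lie outside [-44.53, 588.53].
605: M = 3.68 → outlier.
785: M = 5.67 → outlier.
799: M = 5.83 → outlier.

605, 785, 799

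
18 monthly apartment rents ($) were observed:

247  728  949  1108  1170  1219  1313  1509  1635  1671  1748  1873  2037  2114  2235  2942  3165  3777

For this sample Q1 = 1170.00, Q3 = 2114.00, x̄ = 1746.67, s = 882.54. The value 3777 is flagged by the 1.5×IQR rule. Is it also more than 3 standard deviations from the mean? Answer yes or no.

z = (3777 − 1746.67) / 882.54 = 2.30.
|z| = 2.30 ≤ 3.

no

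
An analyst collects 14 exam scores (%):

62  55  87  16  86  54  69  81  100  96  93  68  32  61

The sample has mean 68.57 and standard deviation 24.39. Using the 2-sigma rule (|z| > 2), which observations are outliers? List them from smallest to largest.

16

Cutoffs at x̄ ± 2s: 68.57 ± 2·24.39 = [19.79, 117.35].
16: z = -2.16, |z| > 2 → outlier.
Every other value lies within [19.79, 117.35].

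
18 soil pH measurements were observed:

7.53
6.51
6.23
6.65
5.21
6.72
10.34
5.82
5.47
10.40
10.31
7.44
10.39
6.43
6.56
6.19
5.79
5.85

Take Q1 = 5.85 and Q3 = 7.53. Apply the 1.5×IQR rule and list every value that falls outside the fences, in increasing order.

IQR = Q3 − Q1 = 7.53 − 5.85 = 1.68.
Lower fence = Q1 − 1.5·IQR = 5.85 − 2.52 = 3.33.
Upper fence = Q3 + 1.5·IQR = 7.53 + 2.52 = 10.05.
10.31 > 10.05 → outlier.
10.34 > 10.05 → outlier.
10.39 > 10.05 → outlier.
10.40 > 10.05 → outlier.
All remaining values lie within [3.33, 10.05].

10.31, 10.34, 10.39, 10.40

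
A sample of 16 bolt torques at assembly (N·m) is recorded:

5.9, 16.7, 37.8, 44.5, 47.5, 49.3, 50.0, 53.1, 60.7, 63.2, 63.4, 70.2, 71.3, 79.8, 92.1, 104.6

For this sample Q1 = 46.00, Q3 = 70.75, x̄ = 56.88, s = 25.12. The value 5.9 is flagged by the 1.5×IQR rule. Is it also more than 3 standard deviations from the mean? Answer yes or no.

no

z = (5.9 − 56.88) / 25.12 = -2.03.
|z| = 2.03 ≤ 3.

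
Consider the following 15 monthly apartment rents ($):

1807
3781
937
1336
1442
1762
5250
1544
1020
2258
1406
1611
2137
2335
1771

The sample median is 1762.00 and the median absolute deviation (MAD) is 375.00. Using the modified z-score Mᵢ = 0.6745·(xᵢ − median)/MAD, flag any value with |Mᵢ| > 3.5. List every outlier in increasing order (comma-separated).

|Mᵢ| > 3.5 ⇔ |xᵢ − 1762.00| > 3.5·375.00/0.6745 = 1945.89.
So outliers lie outside [-183.89, 3707.89].
3781: M = 3.63 → outlier.
5250: M = 6.27 → outlier.

3781, 5250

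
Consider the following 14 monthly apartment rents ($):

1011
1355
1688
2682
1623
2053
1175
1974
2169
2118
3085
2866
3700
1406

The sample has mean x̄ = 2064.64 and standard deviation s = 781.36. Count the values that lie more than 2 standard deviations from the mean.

Cutoffs: x̄ ± 2s = [501.92, 3627.36].
Outside the cutoffs: 3700.

1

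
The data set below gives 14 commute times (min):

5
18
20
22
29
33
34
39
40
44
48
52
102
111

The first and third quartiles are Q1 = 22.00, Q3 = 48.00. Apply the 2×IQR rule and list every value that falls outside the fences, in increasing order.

IQR = Q3 − Q1 = 48.00 − 22.00 = 26.00.
Lower fence = Q1 − 2·IQR = 22.00 − 52.00 = -30.00.
Upper fence = Q3 + 2·IQR = 48.00 + 52.00 = 100.00.
102 > 100.00 → outlier.
111 > 100.00 → outlier.
All remaining values lie within [-30.00, 100.00].

102, 111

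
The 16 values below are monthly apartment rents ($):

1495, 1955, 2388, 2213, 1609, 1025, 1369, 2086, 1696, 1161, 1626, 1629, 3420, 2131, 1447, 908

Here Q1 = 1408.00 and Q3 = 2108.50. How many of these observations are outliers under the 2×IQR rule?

IQR = 700.50; fences at 1408.00 − 1401.00 = 7.00 and 2108.50 + 1401.00 = 3509.50.
Every value lies within the cutoffs.

0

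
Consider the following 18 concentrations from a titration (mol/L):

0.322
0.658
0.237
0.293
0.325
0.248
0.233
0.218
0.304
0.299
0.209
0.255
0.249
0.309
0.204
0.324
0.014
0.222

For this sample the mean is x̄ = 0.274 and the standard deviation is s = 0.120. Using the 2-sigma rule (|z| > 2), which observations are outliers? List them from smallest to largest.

Cutoffs at x̄ ± 2s: 0.274 ± 2·0.120 = [0.034, 0.514].
0.014: z = -2.17, |z| > 2 → outlier.
0.658: z = 3.20, |z| > 2 → outlier.
Every other value lies within [0.034, 0.514].

0.014, 0.658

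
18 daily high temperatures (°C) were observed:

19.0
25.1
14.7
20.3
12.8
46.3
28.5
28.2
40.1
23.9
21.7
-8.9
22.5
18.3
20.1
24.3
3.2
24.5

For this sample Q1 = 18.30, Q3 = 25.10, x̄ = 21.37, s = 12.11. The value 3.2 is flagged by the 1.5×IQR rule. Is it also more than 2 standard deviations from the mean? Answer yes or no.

z = (3.2 − 21.37) / 12.11 = -1.50.
|z| = 1.50 ≤ 2.

no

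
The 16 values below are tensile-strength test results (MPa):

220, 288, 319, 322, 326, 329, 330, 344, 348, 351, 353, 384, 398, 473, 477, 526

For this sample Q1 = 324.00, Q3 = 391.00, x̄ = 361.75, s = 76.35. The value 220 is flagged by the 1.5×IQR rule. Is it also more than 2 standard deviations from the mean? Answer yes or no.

no

z = (220 − 361.75) / 76.35 = -1.86.
|z| = 1.86 ≤ 2.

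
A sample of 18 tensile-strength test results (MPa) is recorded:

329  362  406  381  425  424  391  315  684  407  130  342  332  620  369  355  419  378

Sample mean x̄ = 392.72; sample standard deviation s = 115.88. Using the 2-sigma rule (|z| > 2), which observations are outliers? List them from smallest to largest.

Cutoffs at x̄ ± 2s: 392.72 ± 2·115.88 = [160.96, 624.48].
130: z = -2.27, |z| > 2 → outlier.
684: z = 2.51, |z| > 2 → outlier.
Every other value lies within [160.96, 624.48].

130, 684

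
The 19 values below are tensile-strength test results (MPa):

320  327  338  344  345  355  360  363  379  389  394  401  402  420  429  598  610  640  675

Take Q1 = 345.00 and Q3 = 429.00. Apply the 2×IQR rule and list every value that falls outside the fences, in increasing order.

IQR = Q3 − Q1 = 429.00 − 345.00 = 84.00.
Lower fence = Q1 − 2·IQR = 345.00 − 168.00 = 177.00.
Upper fence = Q3 + 2·IQR = 429.00 + 168.00 = 597.00.
598 > 597.00 → outlier.
610 > 597.00 → outlier.
640 > 597.00 → outlier.
675 > 597.00 → outlier.
All remaining values lie within [177.00, 597.00].

598, 610, 640, 675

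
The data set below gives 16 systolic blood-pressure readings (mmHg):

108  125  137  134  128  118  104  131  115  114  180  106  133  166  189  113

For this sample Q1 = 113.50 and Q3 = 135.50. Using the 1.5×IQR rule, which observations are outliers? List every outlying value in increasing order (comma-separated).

180, 189

IQR = Q3 − Q1 = 135.50 − 113.50 = 22.00.
Lower fence = Q1 − 1.5·IQR = 113.50 − 33.00 = 80.50.
Upper fence = Q3 + 1.5·IQR = 135.50 + 33.00 = 168.50.
180 > 168.50 → outlier.
189 > 168.50 → outlier.
All remaining values lie within [80.50, 168.50].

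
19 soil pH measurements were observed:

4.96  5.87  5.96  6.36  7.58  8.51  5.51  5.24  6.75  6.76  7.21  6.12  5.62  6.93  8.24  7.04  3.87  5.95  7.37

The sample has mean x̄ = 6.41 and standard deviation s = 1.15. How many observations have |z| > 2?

1

Cutoffs: x̄ ± 2s = [4.11, 8.71].
Outside the cutoffs: 3.87.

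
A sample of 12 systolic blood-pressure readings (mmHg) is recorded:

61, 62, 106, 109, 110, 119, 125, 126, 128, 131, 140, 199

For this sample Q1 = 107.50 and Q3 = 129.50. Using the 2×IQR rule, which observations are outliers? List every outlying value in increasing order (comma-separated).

61, 62, 199

IQR = Q3 − Q1 = 129.50 − 107.50 = 22.00.
Lower fence = Q1 − 2·IQR = 107.50 − 44.00 = 63.50.
Upper fence = Q3 + 2·IQR = 129.50 + 44.00 = 173.50.
61 < 63.50 → outlier.
62 < 63.50 → outlier.
199 > 173.50 → outlier.
All remaining values lie within [63.50, 173.50].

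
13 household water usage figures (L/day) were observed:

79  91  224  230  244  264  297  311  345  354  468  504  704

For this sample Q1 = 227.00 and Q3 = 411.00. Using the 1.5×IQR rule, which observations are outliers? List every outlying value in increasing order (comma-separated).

704

IQR = Q3 − Q1 = 411.00 − 227.00 = 184.00.
Lower fence = Q1 − 1.5·IQR = 227.00 − 276.00 = -49.00.
Upper fence = Q3 + 1.5·IQR = 411.00 + 276.00 = 687.00.
704 > 687.00 → outlier.
All remaining values lie within [-49.00, 687.00].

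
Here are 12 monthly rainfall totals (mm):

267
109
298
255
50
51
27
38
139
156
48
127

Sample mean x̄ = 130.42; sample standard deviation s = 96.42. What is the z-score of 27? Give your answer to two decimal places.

z = (27 − 130.42) / 96.42 = -1.07.

-1.07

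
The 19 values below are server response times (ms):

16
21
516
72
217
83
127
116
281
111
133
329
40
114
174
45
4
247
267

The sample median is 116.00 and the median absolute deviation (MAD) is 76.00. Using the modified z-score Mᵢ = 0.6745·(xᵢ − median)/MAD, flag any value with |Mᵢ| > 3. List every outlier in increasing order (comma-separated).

|Mᵢ| > 3 ⇔ |xᵢ − 116.00| > 3·76.00/0.6745 = 338.03.
So outliers lie outside [-222.03, 454.03].
516: M = 3.55 → outlier.

516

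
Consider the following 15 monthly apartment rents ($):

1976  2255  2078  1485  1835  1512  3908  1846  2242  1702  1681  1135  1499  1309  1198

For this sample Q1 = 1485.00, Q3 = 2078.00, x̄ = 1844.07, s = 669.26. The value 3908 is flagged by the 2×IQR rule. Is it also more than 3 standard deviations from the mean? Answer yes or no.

yes

z = (3908 − 1844.07) / 669.26 = 3.08.
|z| = 3.08 > 3.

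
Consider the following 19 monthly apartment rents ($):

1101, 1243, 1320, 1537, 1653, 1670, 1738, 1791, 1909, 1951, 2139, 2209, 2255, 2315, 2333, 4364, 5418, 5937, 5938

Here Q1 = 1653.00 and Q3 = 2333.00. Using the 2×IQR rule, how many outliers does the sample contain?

IQR = 680.00; fences at 1653.00 − 1360.00 = 293.00 and 2333.00 + 1360.00 = 3693.00.
Outside the cutoffs: 4364, 5418, 5937, 5938.

4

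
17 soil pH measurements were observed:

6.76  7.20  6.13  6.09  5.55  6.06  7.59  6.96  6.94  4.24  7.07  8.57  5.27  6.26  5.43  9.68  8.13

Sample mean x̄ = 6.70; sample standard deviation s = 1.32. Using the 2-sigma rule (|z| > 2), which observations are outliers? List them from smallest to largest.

9.68

Cutoffs at x̄ ± 2s: 6.70 ± 2·1.32 = [4.06, 9.34].
9.68: z = 2.26, |z| > 2 → outlier.
Every other value lies within [4.06, 9.34].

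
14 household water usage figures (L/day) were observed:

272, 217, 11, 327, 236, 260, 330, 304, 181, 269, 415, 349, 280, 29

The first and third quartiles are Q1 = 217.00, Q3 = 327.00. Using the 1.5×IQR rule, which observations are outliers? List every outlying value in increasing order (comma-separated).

IQR = Q3 − Q1 = 327.00 − 217.00 = 110.00.
Lower fence = Q1 − 1.5·IQR = 217.00 − 165.00 = 52.00.
Upper fence = Q3 + 1.5·IQR = 327.00 + 165.00 = 492.00.
11 < 52.00 → outlier.
29 < 52.00 → outlier.
All remaining values lie within [52.00, 492.00].

11, 29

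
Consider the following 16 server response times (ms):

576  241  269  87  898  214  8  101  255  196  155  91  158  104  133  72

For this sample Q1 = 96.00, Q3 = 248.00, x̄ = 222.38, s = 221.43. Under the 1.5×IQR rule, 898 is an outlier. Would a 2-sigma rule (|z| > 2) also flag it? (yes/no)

yes

z = (898 − 222.38) / 221.43 = 3.05.
|z| = 3.05 > 2.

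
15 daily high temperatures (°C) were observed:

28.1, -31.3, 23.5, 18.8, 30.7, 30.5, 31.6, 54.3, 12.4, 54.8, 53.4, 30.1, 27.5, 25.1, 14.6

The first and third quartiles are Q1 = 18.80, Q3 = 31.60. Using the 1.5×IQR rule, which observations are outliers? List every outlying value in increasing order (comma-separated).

-31.3, 53.4, 54.3, 54.8

IQR = Q3 − Q1 = 31.60 − 18.80 = 12.80.
Lower fence = Q1 − 1.5·IQR = 18.80 − 19.20 = -0.40.
Upper fence = Q3 + 1.5·IQR = 31.60 + 19.20 = 50.80.
-31.3 < -0.40 → outlier.
53.4 > 50.80 → outlier.
54.3 > 50.80 → outlier.
54.8 > 50.80 → outlier.
All remaining values lie within [-0.40, 50.80].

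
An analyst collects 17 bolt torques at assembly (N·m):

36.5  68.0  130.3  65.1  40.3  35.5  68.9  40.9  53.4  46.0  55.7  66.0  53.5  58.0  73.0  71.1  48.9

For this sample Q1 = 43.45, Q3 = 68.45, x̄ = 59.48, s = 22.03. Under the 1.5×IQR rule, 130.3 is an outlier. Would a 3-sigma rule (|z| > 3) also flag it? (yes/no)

yes

z = (130.3 − 59.48) / 22.03 = 3.21.
|z| = 3.21 > 3.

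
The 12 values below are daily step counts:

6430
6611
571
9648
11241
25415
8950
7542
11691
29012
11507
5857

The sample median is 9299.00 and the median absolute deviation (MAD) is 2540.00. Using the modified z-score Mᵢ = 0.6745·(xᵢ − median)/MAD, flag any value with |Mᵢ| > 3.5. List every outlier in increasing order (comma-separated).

|Mᵢ| > 3.5 ⇔ |xᵢ − 9299.00| > 3.5·2540.00/0.6745 = 13180.13.
So outliers lie outside [-3881.13, 22479.13].
25415: M = 4.28 → outlier.
29012: M = 5.23 → outlier.

25415, 29012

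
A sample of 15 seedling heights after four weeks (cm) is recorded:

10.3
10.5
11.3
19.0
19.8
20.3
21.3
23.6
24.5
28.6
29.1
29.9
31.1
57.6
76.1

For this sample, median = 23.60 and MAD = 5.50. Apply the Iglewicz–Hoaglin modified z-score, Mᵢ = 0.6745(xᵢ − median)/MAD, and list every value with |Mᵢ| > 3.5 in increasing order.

|Mᵢ| > 3.5 ⇔ |xᵢ − 23.60| > 3.5·5.50/0.6745 = 28.54.
So outliers lie outside [-4.94, 52.14].
57.6: M = 4.17 → outlier.
76.1: M = 6.44 → outlier.

57.6, 76.1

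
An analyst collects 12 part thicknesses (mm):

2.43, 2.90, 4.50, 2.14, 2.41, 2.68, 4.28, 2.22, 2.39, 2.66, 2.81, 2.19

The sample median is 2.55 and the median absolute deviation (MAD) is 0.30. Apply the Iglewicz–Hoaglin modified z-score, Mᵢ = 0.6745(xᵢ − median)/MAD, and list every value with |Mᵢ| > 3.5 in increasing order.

|Mᵢ| > 3.5 ⇔ |xᵢ − 2.55| > 3.5·0.30/0.6745 = 1.56.
So outliers lie outside [0.99, 4.11].
4.28: M = 3.89 → outlier.
4.50: M = 4.38 → outlier.

4.28, 4.50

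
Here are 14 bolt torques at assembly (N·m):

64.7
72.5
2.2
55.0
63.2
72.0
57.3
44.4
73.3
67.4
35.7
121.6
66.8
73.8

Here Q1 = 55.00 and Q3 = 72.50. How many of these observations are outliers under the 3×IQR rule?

1

IQR = 17.50; fences at 55.00 − 52.50 = 2.50 and 72.50 + 52.50 = 125.00.
Outside the cutoffs: 2.2.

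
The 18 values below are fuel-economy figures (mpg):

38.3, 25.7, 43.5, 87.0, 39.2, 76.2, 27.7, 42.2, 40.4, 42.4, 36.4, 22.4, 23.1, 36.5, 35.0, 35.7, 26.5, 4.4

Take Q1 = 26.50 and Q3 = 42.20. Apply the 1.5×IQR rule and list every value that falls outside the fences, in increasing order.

76.2, 87.0

IQR = Q3 − Q1 = 42.20 − 26.50 = 15.70.
Lower fence = Q1 − 1.5·IQR = 26.50 − 23.55 = 2.95.
Upper fence = Q3 + 1.5·IQR = 42.20 + 23.55 = 65.75.
76.2 > 65.75 → outlier.
87.0 > 65.75 → outlier.
All remaining values lie within [2.95, 65.75].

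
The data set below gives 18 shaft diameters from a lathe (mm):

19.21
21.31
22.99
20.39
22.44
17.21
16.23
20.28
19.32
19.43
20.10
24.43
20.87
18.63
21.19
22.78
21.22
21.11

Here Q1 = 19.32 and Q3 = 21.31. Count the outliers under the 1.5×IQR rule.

2

IQR = 1.99; fences at 19.32 − 2.985 = 16.335 and 21.31 + 2.985 = 24.295.
Outside the cutoffs: 16.23, 24.43.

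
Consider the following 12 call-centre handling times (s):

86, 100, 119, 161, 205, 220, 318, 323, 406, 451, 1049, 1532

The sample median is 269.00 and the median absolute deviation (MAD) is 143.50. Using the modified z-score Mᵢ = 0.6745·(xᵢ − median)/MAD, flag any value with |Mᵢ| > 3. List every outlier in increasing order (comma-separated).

|Mᵢ| > 3 ⇔ |xᵢ − 269.00| > 3·143.50/0.6745 = 638.25.
So outliers lie outside [-369.25, 907.25].
1049: M = 3.67 → outlier.
1532: M = 5.94 → outlier.

1049, 1532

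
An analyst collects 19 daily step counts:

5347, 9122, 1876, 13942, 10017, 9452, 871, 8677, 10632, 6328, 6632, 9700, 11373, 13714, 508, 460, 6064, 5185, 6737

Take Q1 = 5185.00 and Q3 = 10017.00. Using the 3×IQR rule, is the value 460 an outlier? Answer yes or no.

IQR = Q3 − Q1 = 10017.00 − 5185.00 = 4832.00.
Lower fence = Q1 − 3·IQR = 5185.00 − 14496.00 = -9311.00.
Upper fence = Q3 + 3·IQR = 10017.00 + 14496.00 = 24513.00.
460 lies within [-9311.00, 24513.00].

no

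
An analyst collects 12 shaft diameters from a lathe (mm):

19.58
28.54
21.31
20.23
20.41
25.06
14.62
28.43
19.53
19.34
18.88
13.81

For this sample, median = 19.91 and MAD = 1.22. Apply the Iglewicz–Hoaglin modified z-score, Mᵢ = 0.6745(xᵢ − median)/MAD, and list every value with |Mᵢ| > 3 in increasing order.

|Mᵢ| > 3 ⇔ |xᵢ − 19.91| > 3·1.22/0.6745 = 5.43.
So outliers lie outside [14.48, 25.34].
13.81: M = -3.37 → outlier.
28.43: M = 4.71 → outlier.
28.54: M = 4.77 → outlier.

13.81, 28.43, 28.54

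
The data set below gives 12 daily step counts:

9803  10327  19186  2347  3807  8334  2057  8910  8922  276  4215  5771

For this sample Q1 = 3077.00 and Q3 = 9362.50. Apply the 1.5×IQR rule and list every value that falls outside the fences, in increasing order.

19186

IQR = Q3 − Q1 = 9362.50 − 3077.00 = 6285.50.
Lower fence = Q1 − 1.5·IQR = 3077.00 − 9428.25 = -6351.25.
Upper fence = Q3 + 1.5·IQR = 9362.50 + 9428.25 = 18790.75.
19186 > 18790.75 → outlier.
All remaining values lie within [-6351.25, 18790.75].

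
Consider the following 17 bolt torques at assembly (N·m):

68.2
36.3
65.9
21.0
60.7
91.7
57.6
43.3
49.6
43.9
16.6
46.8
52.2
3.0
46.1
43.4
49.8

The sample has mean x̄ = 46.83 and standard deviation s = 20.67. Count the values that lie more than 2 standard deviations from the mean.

Cutoffs: x̄ ± 2s = [5.49, 88.17].
Outside the cutoffs: 3.0, 91.7.

2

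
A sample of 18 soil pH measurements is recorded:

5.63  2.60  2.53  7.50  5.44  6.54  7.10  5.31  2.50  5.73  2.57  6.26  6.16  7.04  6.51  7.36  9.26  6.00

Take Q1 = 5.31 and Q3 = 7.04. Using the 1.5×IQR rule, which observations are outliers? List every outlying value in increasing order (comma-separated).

2.50, 2.53, 2.57, 2.60

IQR = Q3 − Q1 = 7.04 − 5.31 = 1.73.
Lower fence = Q1 − 1.5·IQR = 5.31 − 2.595 = 2.715.
Upper fence = Q3 + 1.5·IQR = 7.04 + 2.595 = 9.635.
2.50 < 2.715 → outlier.
2.53 < 2.715 → outlier.
2.57 < 2.715 → outlier.
2.60 < 2.715 → outlier.
All remaining values lie within [2.715, 9.635].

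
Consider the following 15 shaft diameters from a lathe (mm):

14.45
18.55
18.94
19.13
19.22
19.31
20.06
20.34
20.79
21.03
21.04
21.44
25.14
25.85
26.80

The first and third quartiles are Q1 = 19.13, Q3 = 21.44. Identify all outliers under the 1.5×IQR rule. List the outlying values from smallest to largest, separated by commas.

IQR = Q3 − Q1 = 21.44 − 19.13 = 2.31.
Lower fence = Q1 − 1.5·IQR = 19.13 − 3.465 = 15.665.
Upper fence = Q3 + 1.5·IQR = 21.44 + 3.465 = 24.905.
14.45 < 15.665 → outlier.
25.14 > 24.905 → outlier.
25.85 > 24.905 → outlier.
26.80 > 24.905 → outlier.
All remaining values lie within [15.665, 24.905].

14.45, 25.14, 25.85, 26.80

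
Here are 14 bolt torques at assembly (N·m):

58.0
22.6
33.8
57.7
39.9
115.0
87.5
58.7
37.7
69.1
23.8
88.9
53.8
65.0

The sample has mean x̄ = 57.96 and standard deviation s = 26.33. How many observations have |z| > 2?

1

Cutoffs: x̄ ± 2s = [5.30, 110.62].
Outside the cutoffs: 115.0.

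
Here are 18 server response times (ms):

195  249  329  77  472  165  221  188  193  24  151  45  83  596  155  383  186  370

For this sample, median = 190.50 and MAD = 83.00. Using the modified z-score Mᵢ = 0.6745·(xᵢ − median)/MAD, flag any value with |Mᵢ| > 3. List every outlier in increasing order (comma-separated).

|Mᵢ| > 3 ⇔ |xᵢ − 190.50| > 3·83.00/0.6745 = 369.16.
So outliers lie outside [-178.66, 559.66].
596: M = 3.30 → outlier.

596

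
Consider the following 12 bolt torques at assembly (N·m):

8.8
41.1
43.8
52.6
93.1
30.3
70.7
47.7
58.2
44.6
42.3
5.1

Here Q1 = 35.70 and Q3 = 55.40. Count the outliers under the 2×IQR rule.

IQR = 19.70; fences at 35.70 − 39.40 = -3.70 and 55.40 + 39.40 = 94.80.
Every value lies within the cutoffs.

0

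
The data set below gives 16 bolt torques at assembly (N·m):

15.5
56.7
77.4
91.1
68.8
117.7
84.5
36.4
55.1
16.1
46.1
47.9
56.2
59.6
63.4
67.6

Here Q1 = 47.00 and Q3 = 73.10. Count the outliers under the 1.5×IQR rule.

1

IQR = 26.10; fences at 47.00 − 39.15 = 7.85 and 73.10 + 39.15 = 112.25.
Outside the cutoffs: 117.7.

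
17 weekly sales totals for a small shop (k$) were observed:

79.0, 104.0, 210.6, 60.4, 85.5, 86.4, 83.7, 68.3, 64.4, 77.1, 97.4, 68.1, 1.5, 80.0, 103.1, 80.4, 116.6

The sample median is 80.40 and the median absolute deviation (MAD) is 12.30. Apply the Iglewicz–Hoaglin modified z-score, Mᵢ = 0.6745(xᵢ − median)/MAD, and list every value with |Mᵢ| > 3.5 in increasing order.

1.5, 210.6

|Mᵢ| > 3.5 ⇔ |xᵢ − 80.40| > 3.5·12.30/0.6745 = 63.83.
So outliers lie outside [16.57, 144.23].
1.5: M = -4.33 → outlier.
210.6: M = 7.14 → outlier.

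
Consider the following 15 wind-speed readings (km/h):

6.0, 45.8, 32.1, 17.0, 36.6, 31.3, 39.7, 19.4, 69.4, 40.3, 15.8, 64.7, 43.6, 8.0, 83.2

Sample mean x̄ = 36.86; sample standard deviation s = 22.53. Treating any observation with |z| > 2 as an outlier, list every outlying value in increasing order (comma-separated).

Cutoffs at x̄ ± 2s: 36.86 ± 2·22.53 = [-8.20, 81.92].
83.2: z = 2.06, |z| > 2 → outlier.
Every other value lies within [-8.20, 81.92].

83.2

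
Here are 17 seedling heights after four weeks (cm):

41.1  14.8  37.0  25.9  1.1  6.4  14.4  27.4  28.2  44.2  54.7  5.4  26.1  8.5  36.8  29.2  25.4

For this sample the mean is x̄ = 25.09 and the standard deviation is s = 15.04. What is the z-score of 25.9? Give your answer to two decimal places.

0.05

z = (25.9 − 25.09) / 15.04 = 0.05.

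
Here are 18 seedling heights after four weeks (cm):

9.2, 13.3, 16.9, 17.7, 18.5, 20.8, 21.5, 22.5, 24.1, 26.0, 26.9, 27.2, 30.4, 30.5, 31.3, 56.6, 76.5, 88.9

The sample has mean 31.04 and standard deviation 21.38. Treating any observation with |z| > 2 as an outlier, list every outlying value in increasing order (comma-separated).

76.5, 88.9

Cutoffs at x̄ ± 2s: 31.04 ± 2·21.38 = [-11.72, 73.80].
76.5: z = 2.13, |z| > 2 → outlier.
88.9: z = 2.71, |z| > 2 → outlier.
Every other value lies within [-11.72, 73.80].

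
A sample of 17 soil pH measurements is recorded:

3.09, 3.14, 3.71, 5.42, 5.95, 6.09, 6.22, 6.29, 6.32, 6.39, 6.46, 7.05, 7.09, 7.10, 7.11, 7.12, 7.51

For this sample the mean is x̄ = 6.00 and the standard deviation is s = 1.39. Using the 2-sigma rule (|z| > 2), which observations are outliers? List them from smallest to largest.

Cutoffs at x̄ ± 2s: 6.00 ± 2·1.39 = [3.22, 8.78].
3.09: z = -2.09, |z| > 2 → outlier.
3.14: z = -2.06, |z| > 2 → outlier.
Every other value lies within [3.22, 8.78].

3.09, 3.14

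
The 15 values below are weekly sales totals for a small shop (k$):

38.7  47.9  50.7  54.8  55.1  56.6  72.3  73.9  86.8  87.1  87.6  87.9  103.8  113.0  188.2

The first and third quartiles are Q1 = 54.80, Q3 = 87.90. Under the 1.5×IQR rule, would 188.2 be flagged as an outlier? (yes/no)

yes

IQR = Q3 − Q1 = 87.90 − 54.80 = 33.10.
Lower fence = Q1 − 1.5·IQR = 54.80 − 49.65 = 5.15.
Upper fence = Q3 + 1.5·IQR = 87.90 + 49.65 = 137.55.
188.2 lies above the upper fence.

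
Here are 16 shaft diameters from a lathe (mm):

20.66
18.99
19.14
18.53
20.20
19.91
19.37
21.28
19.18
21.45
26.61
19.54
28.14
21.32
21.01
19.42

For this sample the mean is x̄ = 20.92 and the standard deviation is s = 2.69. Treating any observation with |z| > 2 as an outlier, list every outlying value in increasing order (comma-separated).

26.61, 28.14

Cutoffs at x̄ ± 2s: 20.92 ± 2·2.69 = [15.54, 26.30].
26.61: z = 2.12, |z| > 2 → outlier.
28.14: z = 2.68, |z| > 2 → outlier.
Every other value lies within [15.54, 26.30].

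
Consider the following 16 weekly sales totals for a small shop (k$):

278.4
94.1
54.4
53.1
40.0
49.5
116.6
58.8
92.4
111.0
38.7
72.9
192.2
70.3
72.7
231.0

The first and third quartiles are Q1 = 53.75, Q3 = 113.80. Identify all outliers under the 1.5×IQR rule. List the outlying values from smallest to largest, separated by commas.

IQR = Q3 − Q1 = 113.80 − 53.75 = 60.05.
Lower fence = Q1 − 1.5·IQR = 53.75 − 90.075 = -36.325.
Upper fence = Q3 + 1.5·IQR = 113.80 + 90.075 = 203.875.
231.0 > 203.875 → outlier.
278.4 > 203.875 → outlier.
All remaining values lie within [-36.325, 203.875].

231.0, 278.4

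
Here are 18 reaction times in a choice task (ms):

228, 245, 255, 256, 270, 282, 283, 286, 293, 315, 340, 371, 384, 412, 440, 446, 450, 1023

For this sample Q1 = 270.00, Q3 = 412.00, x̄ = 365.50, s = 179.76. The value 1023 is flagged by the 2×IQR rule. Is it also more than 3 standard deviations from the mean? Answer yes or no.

yes

z = (1023 − 365.50) / 179.76 = 3.66.
|z| = 3.66 > 3.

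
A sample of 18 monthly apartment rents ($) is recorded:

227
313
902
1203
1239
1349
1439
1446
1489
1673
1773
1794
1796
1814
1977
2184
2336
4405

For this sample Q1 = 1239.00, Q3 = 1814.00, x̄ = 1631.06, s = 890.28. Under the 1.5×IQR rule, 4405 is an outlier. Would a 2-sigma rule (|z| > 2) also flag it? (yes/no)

yes

z = (4405 − 1631.06) / 890.28 = 3.12.
|z| = 3.12 > 2.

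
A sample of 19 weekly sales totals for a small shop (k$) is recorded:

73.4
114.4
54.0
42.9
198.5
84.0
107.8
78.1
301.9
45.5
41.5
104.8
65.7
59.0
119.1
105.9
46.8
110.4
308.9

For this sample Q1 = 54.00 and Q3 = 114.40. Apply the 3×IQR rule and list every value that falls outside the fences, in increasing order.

301.9, 308.9

IQR = Q3 − Q1 = 114.40 − 54.00 = 60.40.
Lower fence = Q1 − 3·IQR = 54.00 − 181.20 = -127.20.
Upper fence = Q3 + 3·IQR = 114.40 + 181.20 = 295.60.
301.9 > 295.60 → outlier.
308.9 > 295.60 → outlier.
All remaining values lie within [-127.20, 295.60].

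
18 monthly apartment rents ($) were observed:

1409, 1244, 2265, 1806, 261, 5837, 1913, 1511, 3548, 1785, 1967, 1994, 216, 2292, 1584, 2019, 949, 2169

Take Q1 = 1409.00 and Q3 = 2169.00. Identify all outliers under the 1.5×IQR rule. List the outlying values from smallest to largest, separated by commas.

216, 261, 3548, 5837

IQR = Q3 − Q1 = 2169.00 − 1409.00 = 760.00.
Lower fence = Q1 − 1.5·IQR = 1409.00 − 1140.00 = 269.00.
Upper fence = Q3 + 1.5·IQR = 2169.00 + 1140.00 = 3309.00.
216 < 269.00 → outlier.
261 < 269.00 → outlier.
3548 > 3309.00 → outlier.
5837 > 3309.00 → outlier.
All remaining values lie within [269.00, 3309.00].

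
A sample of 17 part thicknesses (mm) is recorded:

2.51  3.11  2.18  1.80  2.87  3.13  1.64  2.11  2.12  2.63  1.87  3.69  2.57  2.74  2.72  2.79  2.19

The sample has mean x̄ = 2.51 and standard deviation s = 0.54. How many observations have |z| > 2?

Cutoffs: x̄ ± 2s = [1.43, 3.59].
Outside the cutoffs: 3.69.

1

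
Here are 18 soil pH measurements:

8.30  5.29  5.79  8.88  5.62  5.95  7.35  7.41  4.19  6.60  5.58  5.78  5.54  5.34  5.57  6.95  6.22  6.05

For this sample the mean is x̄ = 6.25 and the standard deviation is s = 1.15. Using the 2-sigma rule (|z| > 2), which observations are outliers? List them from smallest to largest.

Cutoffs at x̄ ± 2s: 6.25 ± 2·1.15 = [3.95, 8.55].
8.88: z = 2.29, |z| > 2 → outlier.
Every other value lies within [3.95, 8.55].

8.88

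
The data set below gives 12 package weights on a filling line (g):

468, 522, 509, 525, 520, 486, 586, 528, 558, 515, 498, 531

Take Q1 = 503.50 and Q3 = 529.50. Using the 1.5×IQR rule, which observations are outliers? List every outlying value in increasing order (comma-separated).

IQR = Q3 − Q1 = 529.50 − 503.50 = 26.00.
Lower fence = Q1 − 1.5·IQR = 503.50 − 39.00 = 464.50.
Upper fence = Q3 + 1.5·IQR = 529.50 + 39.00 = 568.50.
586 > 568.50 → outlier.
All remaining values lie within [464.50, 568.50].

586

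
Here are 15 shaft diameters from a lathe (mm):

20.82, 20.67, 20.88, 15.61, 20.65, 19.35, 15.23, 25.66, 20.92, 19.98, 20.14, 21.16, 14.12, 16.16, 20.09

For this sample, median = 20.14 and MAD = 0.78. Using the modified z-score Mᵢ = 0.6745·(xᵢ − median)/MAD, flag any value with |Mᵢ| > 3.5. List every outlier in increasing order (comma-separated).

|Mᵢ| > 3.5 ⇔ |xᵢ − 20.14| > 3.5·0.78/0.6745 = 4.05.
So outliers lie outside [16.09, 24.19].
14.12: M = -5.21 → outlier.
15.23: M = -4.25 → outlier.
15.61: M = -3.92 → outlier.
25.66: M = 4.77 → outlier.

14.12, 15.23, 15.61, 25.66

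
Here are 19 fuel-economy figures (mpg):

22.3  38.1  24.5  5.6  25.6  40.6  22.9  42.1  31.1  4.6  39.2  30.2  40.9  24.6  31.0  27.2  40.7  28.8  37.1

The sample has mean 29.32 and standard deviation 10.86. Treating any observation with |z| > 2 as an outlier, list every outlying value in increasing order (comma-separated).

Cutoffs at x̄ ± 2s: 29.32 ± 2·10.86 = [7.60, 51.04].
4.6: z = -2.28, |z| > 2 → outlier.
5.6: z = -2.18, |z| > 2 → outlier.
Every other value lies within [7.60, 51.04].

4.6, 5.6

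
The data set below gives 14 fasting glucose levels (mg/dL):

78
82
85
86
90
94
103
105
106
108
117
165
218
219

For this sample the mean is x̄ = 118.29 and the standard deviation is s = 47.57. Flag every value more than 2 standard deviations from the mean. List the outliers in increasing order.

218, 219

Cutoffs at x̄ ± 2s: 118.29 ± 2·47.57 = [23.15, 213.43].
218: z = 2.10, |z| > 2 → outlier.
219: z = 2.12, |z| > 2 → outlier.
Every other value lies within [23.15, 213.43].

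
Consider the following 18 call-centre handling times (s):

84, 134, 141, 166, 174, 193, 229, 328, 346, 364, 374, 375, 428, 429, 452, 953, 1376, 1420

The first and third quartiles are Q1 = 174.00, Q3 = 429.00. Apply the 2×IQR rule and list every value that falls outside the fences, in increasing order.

953, 1376, 1420

IQR = Q3 − Q1 = 429.00 − 174.00 = 255.00.
Lower fence = Q1 − 2·IQR = 174.00 − 510.00 = -336.00.
Upper fence = Q3 + 2·IQR = 429.00 + 510.00 = 939.00.
953 > 939.00 → outlier.
1376 > 939.00 → outlier.
1420 > 939.00 → outlier.
All remaining values lie within [-336.00, 939.00].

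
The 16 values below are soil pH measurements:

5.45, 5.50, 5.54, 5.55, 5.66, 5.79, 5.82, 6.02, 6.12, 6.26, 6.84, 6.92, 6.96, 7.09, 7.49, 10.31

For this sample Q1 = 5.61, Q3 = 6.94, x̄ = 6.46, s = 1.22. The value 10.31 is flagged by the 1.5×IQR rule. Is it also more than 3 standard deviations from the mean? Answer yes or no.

z = (10.31 − 6.46) / 1.22 = 3.16.
|z| = 3.16 > 3.

yes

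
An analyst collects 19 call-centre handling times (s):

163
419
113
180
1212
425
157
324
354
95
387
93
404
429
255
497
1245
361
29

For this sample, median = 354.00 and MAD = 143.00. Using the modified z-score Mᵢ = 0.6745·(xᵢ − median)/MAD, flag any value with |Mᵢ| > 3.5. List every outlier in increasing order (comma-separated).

1212, 1245

|Mᵢ| > 3.5 ⇔ |xᵢ − 354.00| > 3.5·143.00/0.6745 = 742.03.
So outliers lie outside [-388.03, 1096.03].
1212: M = 4.05 → outlier.
1245: M = 4.20 → outlier.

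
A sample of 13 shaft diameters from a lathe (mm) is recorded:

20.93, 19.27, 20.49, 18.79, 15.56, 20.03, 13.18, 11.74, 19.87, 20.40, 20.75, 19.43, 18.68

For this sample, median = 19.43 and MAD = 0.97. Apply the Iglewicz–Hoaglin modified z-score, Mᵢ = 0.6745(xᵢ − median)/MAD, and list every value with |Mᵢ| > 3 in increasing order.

|Mᵢ| > 3 ⇔ |xᵢ − 19.43| > 3·0.97/0.6745 = 4.31.
So outliers lie outside [15.12, 23.74].
11.74: M = -5.35 → outlier.
13.18: M = -4.35 → outlier.

11.74, 13.18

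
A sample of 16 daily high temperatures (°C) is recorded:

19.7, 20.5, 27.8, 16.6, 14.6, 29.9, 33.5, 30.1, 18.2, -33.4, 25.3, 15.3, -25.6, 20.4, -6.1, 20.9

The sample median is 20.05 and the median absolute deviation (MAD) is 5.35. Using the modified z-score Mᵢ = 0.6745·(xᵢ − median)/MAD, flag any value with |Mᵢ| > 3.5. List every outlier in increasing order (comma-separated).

|Mᵢ| > 3.5 ⇔ |xᵢ − 20.05| > 3.5·5.35/0.6745 = 27.76.
So outliers lie outside [-7.71, 47.81].
-33.4: M = -6.74 → outlier.
-25.6: M = -5.76 → outlier.

-33.4, -25.6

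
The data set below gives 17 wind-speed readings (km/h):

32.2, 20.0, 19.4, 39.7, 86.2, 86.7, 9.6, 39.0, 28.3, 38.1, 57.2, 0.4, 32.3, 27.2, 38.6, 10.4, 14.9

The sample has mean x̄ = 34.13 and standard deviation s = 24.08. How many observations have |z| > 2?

Cutoffs: x̄ ± 2s = [-14.03, 82.29].
Outside the cutoffs: 86.2, 86.7.

2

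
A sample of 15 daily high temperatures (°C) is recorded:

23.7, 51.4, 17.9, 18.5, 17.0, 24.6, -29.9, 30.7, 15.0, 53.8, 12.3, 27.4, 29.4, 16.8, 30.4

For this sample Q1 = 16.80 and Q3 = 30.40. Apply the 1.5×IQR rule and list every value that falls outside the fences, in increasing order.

-29.9, 51.4, 53.8

IQR = Q3 − Q1 = 30.40 − 16.80 = 13.60.
Lower fence = Q1 − 1.5·IQR = 16.80 − 20.40 = -3.60.
Upper fence = Q3 + 1.5·IQR = 30.40 + 20.40 = 50.80.
-29.9 < -3.60 → outlier.
51.4 > 50.80 → outlier.
53.8 > 50.80 → outlier.
All remaining values lie within [-3.60, 50.80].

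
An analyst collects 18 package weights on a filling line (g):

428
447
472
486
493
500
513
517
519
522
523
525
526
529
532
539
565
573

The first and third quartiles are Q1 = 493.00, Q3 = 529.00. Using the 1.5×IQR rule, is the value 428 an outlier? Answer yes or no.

yes

IQR = Q3 − Q1 = 529.00 − 493.00 = 36.00.
Lower fence = Q1 − 1.5·IQR = 493.00 − 54.00 = 439.00.
Upper fence = Q3 + 1.5·IQR = 529.00 + 54.00 = 583.00.
428 lies below the lower fence.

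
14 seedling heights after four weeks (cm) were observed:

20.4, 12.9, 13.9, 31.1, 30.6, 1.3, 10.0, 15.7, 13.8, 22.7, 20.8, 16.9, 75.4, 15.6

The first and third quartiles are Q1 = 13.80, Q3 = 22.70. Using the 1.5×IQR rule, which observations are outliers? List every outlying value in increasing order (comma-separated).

IQR = Q3 − Q1 = 22.70 − 13.80 = 8.90.
Lower fence = Q1 − 1.5·IQR = 13.80 − 13.35 = 0.45.
Upper fence = Q3 + 1.5·IQR = 22.70 + 13.35 = 36.05.
75.4 > 36.05 → outlier.
All remaining values lie within [0.45, 36.05].

75.4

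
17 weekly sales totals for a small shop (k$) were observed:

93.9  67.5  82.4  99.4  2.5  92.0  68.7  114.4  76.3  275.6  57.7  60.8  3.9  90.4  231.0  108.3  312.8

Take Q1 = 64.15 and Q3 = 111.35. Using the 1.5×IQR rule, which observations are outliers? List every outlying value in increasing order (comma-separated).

IQR = Q3 − Q1 = 111.35 − 64.15 = 47.20.
Lower fence = Q1 − 1.5·IQR = 64.15 − 70.80 = -6.65.
Upper fence = Q3 + 1.5·IQR = 111.35 + 70.80 = 182.15.
231.0 > 182.15 → outlier.
275.6 > 182.15 → outlier.
312.8 > 182.15 → outlier.
All remaining values lie within [-6.65, 182.15].

231.0, 275.6, 312.8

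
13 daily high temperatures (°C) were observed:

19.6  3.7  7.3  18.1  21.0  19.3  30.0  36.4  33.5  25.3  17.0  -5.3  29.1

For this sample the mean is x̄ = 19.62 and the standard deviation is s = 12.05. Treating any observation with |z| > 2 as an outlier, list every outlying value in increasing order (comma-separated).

-5.3

Cutoffs at x̄ ± 2s: 19.62 ± 2·12.05 = [-4.48, 43.72].
-5.3: z = -2.07, |z| > 2 → outlier.
Every other value lies within [-4.48, 43.72].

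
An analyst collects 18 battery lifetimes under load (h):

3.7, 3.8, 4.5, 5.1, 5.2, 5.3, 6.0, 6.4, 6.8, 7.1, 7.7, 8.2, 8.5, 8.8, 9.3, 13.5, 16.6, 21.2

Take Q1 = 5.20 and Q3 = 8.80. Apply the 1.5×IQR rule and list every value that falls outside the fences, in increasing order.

IQR = Q3 − Q1 = 8.80 − 5.20 = 3.60.
Lower fence = Q1 − 1.5·IQR = 5.20 − 5.40 = -0.20.
Upper fence = Q3 + 1.5·IQR = 8.80 + 5.40 = 14.20.
16.6 > 14.20 → outlier.
21.2 > 14.20 → outlier.
All remaining values lie within [-0.20, 14.20].

16.6, 21.2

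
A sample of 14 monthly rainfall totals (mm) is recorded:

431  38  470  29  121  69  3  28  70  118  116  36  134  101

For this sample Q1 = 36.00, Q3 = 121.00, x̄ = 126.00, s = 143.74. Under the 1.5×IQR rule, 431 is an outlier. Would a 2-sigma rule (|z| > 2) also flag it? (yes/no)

z = (431 − 126.00) / 143.74 = 2.12.
|z| = 2.12 > 2.

yes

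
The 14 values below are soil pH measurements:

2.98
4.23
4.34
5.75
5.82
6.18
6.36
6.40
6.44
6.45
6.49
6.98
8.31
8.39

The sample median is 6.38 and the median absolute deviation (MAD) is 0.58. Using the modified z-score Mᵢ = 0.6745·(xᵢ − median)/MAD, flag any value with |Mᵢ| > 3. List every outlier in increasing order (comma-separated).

|Mᵢ| > 3 ⇔ |xᵢ − 6.38| > 3·0.58/0.6745 = 2.58.
So outliers lie outside [3.80, 8.96].
2.98: M = -3.95 → outlier.

2.98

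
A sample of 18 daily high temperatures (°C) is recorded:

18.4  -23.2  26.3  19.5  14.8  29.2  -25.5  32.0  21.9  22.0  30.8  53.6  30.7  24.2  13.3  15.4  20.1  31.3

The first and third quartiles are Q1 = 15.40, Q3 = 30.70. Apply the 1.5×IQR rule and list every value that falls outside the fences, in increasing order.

IQR = Q3 − Q1 = 30.70 − 15.40 = 15.30.
Lower fence = Q1 − 1.5·IQR = 15.40 − 22.95 = -7.55.
Upper fence = Q3 + 1.5·IQR = 30.70 + 22.95 = 53.65.
-25.5 < -7.55 → outlier.
-23.2 < -7.55 → outlier.
All remaining values lie within [-7.55, 53.65].

-25.5, -23.2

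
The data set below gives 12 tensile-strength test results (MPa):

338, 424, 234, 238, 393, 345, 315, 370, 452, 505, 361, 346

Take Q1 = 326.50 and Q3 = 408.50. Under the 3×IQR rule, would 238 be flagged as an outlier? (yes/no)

IQR = Q3 − Q1 = 408.50 − 326.50 = 82.00.
Lower fence = Q1 − 3·IQR = 326.50 − 246.00 = 80.50.
Upper fence = Q3 + 3·IQR = 408.50 + 246.00 = 654.50.
238 lies within [80.50, 654.50].

no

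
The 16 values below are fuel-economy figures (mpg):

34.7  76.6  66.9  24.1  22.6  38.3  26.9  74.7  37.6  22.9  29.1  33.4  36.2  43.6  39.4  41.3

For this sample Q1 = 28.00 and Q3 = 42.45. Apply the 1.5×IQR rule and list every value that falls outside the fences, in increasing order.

66.9, 74.7, 76.6

IQR = Q3 − Q1 = 42.45 − 28.00 = 14.45.
Lower fence = Q1 − 1.5·IQR = 28.00 − 21.675 = 6.325.
Upper fence = Q3 + 1.5·IQR = 42.45 + 21.675 = 64.125.
66.9 > 64.125 → outlier.
74.7 > 64.125 → outlier.
76.6 > 64.125 → outlier.
All remaining values lie within [6.325, 64.125].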